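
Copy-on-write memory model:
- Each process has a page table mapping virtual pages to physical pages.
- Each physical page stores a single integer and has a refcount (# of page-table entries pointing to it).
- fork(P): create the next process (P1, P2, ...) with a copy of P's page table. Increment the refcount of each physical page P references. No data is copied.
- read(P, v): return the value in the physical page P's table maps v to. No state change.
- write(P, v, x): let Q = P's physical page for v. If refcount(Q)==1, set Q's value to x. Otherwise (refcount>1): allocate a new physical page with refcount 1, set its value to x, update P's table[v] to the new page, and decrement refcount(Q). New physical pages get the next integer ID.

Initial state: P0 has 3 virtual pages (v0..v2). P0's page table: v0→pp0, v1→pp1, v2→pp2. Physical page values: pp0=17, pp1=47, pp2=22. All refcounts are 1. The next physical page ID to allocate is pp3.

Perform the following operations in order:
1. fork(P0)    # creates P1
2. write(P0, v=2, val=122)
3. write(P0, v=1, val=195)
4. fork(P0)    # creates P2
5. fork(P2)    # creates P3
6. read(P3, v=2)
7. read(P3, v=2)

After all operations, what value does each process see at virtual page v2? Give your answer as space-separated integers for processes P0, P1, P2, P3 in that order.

Answer: 122 22 122 122

Derivation:
Op 1: fork(P0) -> P1. 3 ppages; refcounts: pp0:2 pp1:2 pp2:2
Op 2: write(P0, v2, 122). refcount(pp2)=2>1 -> COPY to pp3. 4 ppages; refcounts: pp0:2 pp1:2 pp2:1 pp3:1
Op 3: write(P0, v1, 195). refcount(pp1)=2>1 -> COPY to pp4. 5 ppages; refcounts: pp0:2 pp1:1 pp2:1 pp3:1 pp4:1
Op 4: fork(P0) -> P2. 5 ppages; refcounts: pp0:3 pp1:1 pp2:1 pp3:2 pp4:2
Op 5: fork(P2) -> P3. 5 ppages; refcounts: pp0:4 pp1:1 pp2:1 pp3:3 pp4:3
Op 6: read(P3, v2) -> 122. No state change.
Op 7: read(P3, v2) -> 122. No state change.
P0: v2 -> pp3 = 122
P1: v2 -> pp2 = 22
P2: v2 -> pp3 = 122
P3: v2 -> pp3 = 122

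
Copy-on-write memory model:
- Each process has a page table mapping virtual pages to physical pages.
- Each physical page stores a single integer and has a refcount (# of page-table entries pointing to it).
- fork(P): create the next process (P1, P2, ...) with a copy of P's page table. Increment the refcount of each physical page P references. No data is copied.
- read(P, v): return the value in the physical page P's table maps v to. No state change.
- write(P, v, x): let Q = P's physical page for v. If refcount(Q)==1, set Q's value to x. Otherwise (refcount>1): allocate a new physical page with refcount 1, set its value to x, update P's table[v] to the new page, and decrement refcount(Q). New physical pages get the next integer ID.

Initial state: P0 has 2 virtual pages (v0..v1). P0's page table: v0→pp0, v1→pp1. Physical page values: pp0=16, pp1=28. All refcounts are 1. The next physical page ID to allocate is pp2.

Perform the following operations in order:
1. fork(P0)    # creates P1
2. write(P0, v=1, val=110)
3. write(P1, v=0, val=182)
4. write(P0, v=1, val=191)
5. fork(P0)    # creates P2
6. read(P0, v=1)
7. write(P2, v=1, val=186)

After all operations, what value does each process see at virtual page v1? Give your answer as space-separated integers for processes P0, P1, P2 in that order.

Op 1: fork(P0) -> P1. 2 ppages; refcounts: pp0:2 pp1:2
Op 2: write(P0, v1, 110). refcount(pp1)=2>1 -> COPY to pp2. 3 ppages; refcounts: pp0:2 pp1:1 pp2:1
Op 3: write(P1, v0, 182). refcount(pp0)=2>1 -> COPY to pp3. 4 ppages; refcounts: pp0:1 pp1:1 pp2:1 pp3:1
Op 4: write(P0, v1, 191). refcount(pp2)=1 -> write in place. 4 ppages; refcounts: pp0:1 pp1:1 pp2:1 pp3:1
Op 5: fork(P0) -> P2. 4 ppages; refcounts: pp0:2 pp1:1 pp2:2 pp3:1
Op 6: read(P0, v1) -> 191. No state change.
Op 7: write(P2, v1, 186). refcount(pp2)=2>1 -> COPY to pp4. 5 ppages; refcounts: pp0:2 pp1:1 pp2:1 pp3:1 pp4:1
P0: v1 -> pp2 = 191
P1: v1 -> pp1 = 28
P2: v1 -> pp4 = 186

Answer: 191 28 186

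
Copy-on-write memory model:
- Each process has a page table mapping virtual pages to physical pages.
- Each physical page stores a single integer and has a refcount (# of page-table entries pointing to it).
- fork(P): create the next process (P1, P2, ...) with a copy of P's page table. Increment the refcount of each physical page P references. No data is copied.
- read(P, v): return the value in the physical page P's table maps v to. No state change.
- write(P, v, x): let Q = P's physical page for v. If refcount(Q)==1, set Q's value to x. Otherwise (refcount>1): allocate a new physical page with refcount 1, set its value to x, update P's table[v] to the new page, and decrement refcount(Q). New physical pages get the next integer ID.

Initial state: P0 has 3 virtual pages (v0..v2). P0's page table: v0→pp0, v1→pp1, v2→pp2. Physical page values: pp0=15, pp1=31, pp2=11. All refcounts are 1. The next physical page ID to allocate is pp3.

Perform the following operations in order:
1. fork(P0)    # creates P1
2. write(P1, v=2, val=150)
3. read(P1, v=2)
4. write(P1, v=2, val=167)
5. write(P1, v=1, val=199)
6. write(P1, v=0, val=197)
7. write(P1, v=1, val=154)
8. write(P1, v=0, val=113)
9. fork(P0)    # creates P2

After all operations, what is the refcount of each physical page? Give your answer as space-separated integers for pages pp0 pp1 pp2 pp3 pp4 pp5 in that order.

Op 1: fork(P0) -> P1. 3 ppages; refcounts: pp0:2 pp1:2 pp2:2
Op 2: write(P1, v2, 150). refcount(pp2)=2>1 -> COPY to pp3. 4 ppages; refcounts: pp0:2 pp1:2 pp2:1 pp3:1
Op 3: read(P1, v2) -> 150. No state change.
Op 4: write(P1, v2, 167). refcount(pp3)=1 -> write in place. 4 ppages; refcounts: pp0:2 pp1:2 pp2:1 pp3:1
Op 5: write(P1, v1, 199). refcount(pp1)=2>1 -> COPY to pp4. 5 ppages; refcounts: pp0:2 pp1:1 pp2:1 pp3:1 pp4:1
Op 6: write(P1, v0, 197). refcount(pp0)=2>1 -> COPY to pp5. 6 ppages; refcounts: pp0:1 pp1:1 pp2:1 pp3:1 pp4:1 pp5:1
Op 7: write(P1, v1, 154). refcount(pp4)=1 -> write in place. 6 ppages; refcounts: pp0:1 pp1:1 pp2:1 pp3:1 pp4:1 pp5:1
Op 8: write(P1, v0, 113). refcount(pp5)=1 -> write in place. 6 ppages; refcounts: pp0:1 pp1:1 pp2:1 pp3:1 pp4:1 pp5:1
Op 9: fork(P0) -> P2. 6 ppages; refcounts: pp0:2 pp1:2 pp2:2 pp3:1 pp4:1 pp5:1

Answer: 2 2 2 1 1 1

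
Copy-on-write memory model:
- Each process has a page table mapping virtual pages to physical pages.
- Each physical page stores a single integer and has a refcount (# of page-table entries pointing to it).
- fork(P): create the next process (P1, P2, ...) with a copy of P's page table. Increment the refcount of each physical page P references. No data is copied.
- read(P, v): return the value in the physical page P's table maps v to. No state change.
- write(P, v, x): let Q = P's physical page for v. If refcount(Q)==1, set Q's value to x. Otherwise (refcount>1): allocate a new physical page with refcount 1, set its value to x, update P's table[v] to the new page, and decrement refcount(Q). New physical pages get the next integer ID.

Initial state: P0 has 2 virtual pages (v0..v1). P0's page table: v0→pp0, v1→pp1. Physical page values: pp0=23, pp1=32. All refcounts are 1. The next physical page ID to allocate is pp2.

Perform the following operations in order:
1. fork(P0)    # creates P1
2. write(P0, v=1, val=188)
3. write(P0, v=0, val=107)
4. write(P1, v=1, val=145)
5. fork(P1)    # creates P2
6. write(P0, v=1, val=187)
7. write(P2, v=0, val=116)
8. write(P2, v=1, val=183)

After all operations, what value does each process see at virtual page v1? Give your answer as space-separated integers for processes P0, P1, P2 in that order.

Answer: 187 145 183

Derivation:
Op 1: fork(P0) -> P1. 2 ppages; refcounts: pp0:2 pp1:2
Op 2: write(P0, v1, 188). refcount(pp1)=2>1 -> COPY to pp2. 3 ppages; refcounts: pp0:2 pp1:1 pp2:1
Op 3: write(P0, v0, 107). refcount(pp0)=2>1 -> COPY to pp3. 4 ppages; refcounts: pp0:1 pp1:1 pp2:1 pp3:1
Op 4: write(P1, v1, 145). refcount(pp1)=1 -> write in place. 4 ppages; refcounts: pp0:1 pp1:1 pp2:1 pp3:1
Op 5: fork(P1) -> P2. 4 ppages; refcounts: pp0:2 pp1:2 pp2:1 pp3:1
Op 6: write(P0, v1, 187). refcount(pp2)=1 -> write in place. 4 ppages; refcounts: pp0:2 pp1:2 pp2:1 pp3:1
Op 7: write(P2, v0, 116). refcount(pp0)=2>1 -> COPY to pp4. 5 ppages; refcounts: pp0:1 pp1:2 pp2:1 pp3:1 pp4:1
Op 8: write(P2, v1, 183). refcount(pp1)=2>1 -> COPY to pp5. 6 ppages; refcounts: pp0:1 pp1:1 pp2:1 pp3:1 pp4:1 pp5:1
P0: v1 -> pp2 = 187
P1: v1 -> pp1 = 145
P2: v1 -> pp5 = 183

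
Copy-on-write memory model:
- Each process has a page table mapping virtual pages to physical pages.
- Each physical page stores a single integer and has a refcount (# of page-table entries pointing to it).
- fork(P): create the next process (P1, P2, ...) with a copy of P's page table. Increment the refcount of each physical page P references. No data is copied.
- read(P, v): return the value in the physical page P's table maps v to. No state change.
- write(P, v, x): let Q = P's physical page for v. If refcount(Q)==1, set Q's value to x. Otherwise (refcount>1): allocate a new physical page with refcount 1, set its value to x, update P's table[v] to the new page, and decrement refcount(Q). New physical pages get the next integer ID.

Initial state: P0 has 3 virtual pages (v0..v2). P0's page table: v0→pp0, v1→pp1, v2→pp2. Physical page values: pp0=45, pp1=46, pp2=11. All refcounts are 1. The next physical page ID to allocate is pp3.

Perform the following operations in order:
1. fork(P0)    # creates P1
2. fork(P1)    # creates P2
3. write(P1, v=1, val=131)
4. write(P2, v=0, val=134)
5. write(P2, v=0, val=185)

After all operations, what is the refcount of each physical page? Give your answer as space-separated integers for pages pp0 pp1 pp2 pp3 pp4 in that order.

Op 1: fork(P0) -> P1. 3 ppages; refcounts: pp0:2 pp1:2 pp2:2
Op 2: fork(P1) -> P2. 3 ppages; refcounts: pp0:3 pp1:3 pp2:3
Op 3: write(P1, v1, 131). refcount(pp1)=3>1 -> COPY to pp3. 4 ppages; refcounts: pp0:3 pp1:2 pp2:3 pp3:1
Op 4: write(P2, v0, 134). refcount(pp0)=3>1 -> COPY to pp4. 5 ppages; refcounts: pp0:2 pp1:2 pp2:3 pp3:1 pp4:1
Op 5: write(P2, v0, 185). refcount(pp4)=1 -> write in place. 5 ppages; refcounts: pp0:2 pp1:2 pp2:3 pp3:1 pp4:1

Answer: 2 2 3 1 1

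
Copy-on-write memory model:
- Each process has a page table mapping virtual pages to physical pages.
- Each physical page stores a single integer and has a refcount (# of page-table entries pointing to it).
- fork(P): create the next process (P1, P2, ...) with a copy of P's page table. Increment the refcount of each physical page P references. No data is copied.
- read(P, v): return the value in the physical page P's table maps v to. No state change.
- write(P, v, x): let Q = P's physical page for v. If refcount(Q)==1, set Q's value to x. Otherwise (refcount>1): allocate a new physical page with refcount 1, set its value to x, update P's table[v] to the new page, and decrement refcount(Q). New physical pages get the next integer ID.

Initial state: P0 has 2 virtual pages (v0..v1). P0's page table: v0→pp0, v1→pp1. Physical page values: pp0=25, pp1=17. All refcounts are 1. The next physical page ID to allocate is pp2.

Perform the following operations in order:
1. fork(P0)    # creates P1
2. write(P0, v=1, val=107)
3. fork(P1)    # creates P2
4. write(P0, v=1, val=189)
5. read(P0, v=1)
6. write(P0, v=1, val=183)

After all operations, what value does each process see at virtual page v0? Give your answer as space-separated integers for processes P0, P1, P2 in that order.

Answer: 25 25 25

Derivation:
Op 1: fork(P0) -> P1. 2 ppages; refcounts: pp0:2 pp1:2
Op 2: write(P0, v1, 107). refcount(pp1)=2>1 -> COPY to pp2. 3 ppages; refcounts: pp0:2 pp1:1 pp2:1
Op 3: fork(P1) -> P2. 3 ppages; refcounts: pp0:3 pp1:2 pp2:1
Op 4: write(P0, v1, 189). refcount(pp2)=1 -> write in place. 3 ppages; refcounts: pp0:3 pp1:2 pp2:1
Op 5: read(P0, v1) -> 189. No state change.
Op 6: write(P0, v1, 183). refcount(pp2)=1 -> write in place. 3 ppages; refcounts: pp0:3 pp1:2 pp2:1
P0: v0 -> pp0 = 25
P1: v0 -> pp0 = 25
P2: v0 -> pp0 = 25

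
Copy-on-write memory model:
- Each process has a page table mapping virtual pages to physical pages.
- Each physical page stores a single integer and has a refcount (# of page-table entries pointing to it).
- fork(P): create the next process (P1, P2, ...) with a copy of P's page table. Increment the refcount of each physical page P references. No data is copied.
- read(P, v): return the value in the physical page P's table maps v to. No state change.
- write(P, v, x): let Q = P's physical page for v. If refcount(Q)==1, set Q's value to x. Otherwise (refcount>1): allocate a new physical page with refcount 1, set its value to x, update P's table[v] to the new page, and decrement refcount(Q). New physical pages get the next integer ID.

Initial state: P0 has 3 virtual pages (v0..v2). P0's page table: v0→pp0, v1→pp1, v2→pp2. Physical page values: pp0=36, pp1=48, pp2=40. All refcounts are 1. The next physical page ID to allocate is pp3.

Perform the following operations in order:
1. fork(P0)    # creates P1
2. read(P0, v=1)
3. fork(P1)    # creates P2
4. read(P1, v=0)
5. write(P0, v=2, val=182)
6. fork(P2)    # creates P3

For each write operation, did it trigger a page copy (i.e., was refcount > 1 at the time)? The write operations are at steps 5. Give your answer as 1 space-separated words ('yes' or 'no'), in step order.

Op 1: fork(P0) -> P1. 3 ppages; refcounts: pp0:2 pp1:2 pp2:2
Op 2: read(P0, v1) -> 48. No state change.
Op 3: fork(P1) -> P2. 3 ppages; refcounts: pp0:3 pp1:3 pp2:3
Op 4: read(P1, v0) -> 36. No state change.
Op 5: write(P0, v2, 182). refcount(pp2)=3>1 -> COPY to pp3. 4 ppages; refcounts: pp0:3 pp1:3 pp2:2 pp3:1
Op 6: fork(P2) -> P3. 4 ppages; refcounts: pp0:4 pp1:4 pp2:3 pp3:1

yes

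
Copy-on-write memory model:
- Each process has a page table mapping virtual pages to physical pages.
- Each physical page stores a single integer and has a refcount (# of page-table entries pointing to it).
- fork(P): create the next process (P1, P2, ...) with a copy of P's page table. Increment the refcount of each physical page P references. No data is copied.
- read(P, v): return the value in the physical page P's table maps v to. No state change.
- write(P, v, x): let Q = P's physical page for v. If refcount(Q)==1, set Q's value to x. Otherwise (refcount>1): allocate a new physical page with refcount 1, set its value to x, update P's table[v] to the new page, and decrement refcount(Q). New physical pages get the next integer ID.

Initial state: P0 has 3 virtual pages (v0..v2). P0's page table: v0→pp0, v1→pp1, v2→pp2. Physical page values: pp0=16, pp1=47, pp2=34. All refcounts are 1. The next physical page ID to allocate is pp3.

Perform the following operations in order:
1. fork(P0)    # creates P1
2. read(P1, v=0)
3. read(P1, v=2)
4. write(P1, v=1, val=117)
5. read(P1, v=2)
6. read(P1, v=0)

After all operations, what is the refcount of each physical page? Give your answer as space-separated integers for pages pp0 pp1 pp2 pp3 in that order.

Op 1: fork(P0) -> P1. 3 ppages; refcounts: pp0:2 pp1:2 pp2:2
Op 2: read(P1, v0) -> 16. No state change.
Op 3: read(P1, v2) -> 34. No state change.
Op 4: write(P1, v1, 117). refcount(pp1)=2>1 -> COPY to pp3. 4 ppages; refcounts: pp0:2 pp1:1 pp2:2 pp3:1
Op 5: read(P1, v2) -> 34. No state change.
Op 6: read(P1, v0) -> 16. No state change.

Answer: 2 1 2 1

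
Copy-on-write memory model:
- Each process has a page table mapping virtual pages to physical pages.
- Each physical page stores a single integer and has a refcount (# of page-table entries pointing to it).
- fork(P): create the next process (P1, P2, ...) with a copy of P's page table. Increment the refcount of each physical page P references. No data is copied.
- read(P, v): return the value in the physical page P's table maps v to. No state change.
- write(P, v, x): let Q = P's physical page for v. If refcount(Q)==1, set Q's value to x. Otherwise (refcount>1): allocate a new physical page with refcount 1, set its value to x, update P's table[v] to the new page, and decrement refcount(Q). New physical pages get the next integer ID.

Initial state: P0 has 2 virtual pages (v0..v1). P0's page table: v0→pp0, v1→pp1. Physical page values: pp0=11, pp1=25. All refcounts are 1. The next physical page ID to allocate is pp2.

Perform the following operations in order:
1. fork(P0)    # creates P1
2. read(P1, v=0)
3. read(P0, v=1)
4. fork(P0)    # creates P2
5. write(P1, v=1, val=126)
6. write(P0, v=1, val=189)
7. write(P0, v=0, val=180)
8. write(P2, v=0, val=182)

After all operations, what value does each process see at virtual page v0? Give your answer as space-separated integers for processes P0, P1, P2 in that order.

Answer: 180 11 182

Derivation:
Op 1: fork(P0) -> P1. 2 ppages; refcounts: pp0:2 pp1:2
Op 2: read(P1, v0) -> 11. No state change.
Op 3: read(P0, v1) -> 25. No state change.
Op 4: fork(P0) -> P2. 2 ppages; refcounts: pp0:3 pp1:3
Op 5: write(P1, v1, 126). refcount(pp1)=3>1 -> COPY to pp2. 3 ppages; refcounts: pp0:3 pp1:2 pp2:1
Op 6: write(P0, v1, 189). refcount(pp1)=2>1 -> COPY to pp3. 4 ppages; refcounts: pp0:3 pp1:1 pp2:1 pp3:1
Op 7: write(P0, v0, 180). refcount(pp0)=3>1 -> COPY to pp4. 5 ppages; refcounts: pp0:2 pp1:1 pp2:1 pp3:1 pp4:1
Op 8: write(P2, v0, 182). refcount(pp0)=2>1 -> COPY to pp5. 6 ppages; refcounts: pp0:1 pp1:1 pp2:1 pp3:1 pp4:1 pp5:1
P0: v0 -> pp4 = 180
P1: v0 -> pp0 = 11
P2: v0 -> pp5 = 182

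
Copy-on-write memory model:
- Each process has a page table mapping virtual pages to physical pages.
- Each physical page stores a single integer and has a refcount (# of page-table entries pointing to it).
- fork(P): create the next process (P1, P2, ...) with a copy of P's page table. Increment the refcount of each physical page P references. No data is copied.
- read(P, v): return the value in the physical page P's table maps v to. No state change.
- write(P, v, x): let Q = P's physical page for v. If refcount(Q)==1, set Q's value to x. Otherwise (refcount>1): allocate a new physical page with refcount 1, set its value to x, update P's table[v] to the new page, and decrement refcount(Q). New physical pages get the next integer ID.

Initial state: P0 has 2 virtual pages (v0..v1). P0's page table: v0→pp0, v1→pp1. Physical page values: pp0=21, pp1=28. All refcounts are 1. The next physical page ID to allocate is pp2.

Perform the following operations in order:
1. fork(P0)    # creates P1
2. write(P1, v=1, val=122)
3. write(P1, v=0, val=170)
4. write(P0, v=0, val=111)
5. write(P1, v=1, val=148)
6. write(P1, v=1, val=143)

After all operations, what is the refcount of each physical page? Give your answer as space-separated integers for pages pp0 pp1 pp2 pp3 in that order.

Op 1: fork(P0) -> P1. 2 ppages; refcounts: pp0:2 pp1:2
Op 2: write(P1, v1, 122). refcount(pp1)=2>1 -> COPY to pp2. 3 ppages; refcounts: pp0:2 pp1:1 pp2:1
Op 3: write(P1, v0, 170). refcount(pp0)=2>1 -> COPY to pp3. 4 ppages; refcounts: pp0:1 pp1:1 pp2:1 pp3:1
Op 4: write(P0, v0, 111). refcount(pp0)=1 -> write in place. 4 ppages; refcounts: pp0:1 pp1:1 pp2:1 pp3:1
Op 5: write(P1, v1, 148). refcount(pp2)=1 -> write in place. 4 ppages; refcounts: pp0:1 pp1:1 pp2:1 pp3:1
Op 6: write(P1, v1, 143). refcount(pp2)=1 -> write in place. 4 ppages; refcounts: pp0:1 pp1:1 pp2:1 pp3:1

Answer: 1 1 1 1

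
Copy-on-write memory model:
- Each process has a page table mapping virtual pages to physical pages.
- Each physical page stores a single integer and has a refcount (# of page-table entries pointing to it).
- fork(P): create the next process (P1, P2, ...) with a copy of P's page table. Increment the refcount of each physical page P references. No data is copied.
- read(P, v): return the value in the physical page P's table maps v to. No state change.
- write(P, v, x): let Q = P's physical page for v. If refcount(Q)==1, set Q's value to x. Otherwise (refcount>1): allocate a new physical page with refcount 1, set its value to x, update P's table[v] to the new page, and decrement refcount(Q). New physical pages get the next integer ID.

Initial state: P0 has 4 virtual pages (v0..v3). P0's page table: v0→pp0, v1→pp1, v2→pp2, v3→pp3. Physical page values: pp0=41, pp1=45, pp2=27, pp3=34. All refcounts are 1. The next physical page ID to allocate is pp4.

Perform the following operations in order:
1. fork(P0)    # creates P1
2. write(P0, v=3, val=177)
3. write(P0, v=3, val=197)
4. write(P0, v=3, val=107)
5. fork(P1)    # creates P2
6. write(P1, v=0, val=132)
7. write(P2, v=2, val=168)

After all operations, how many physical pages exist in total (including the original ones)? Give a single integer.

Op 1: fork(P0) -> P1. 4 ppages; refcounts: pp0:2 pp1:2 pp2:2 pp3:2
Op 2: write(P0, v3, 177). refcount(pp3)=2>1 -> COPY to pp4. 5 ppages; refcounts: pp0:2 pp1:2 pp2:2 pp3:1 pp4:1
Op 3: write(P0, v3, 197). refcount(pp4)=1 -> write in place. 5 ppages; refcounts: pp0:2 pp1:2 pp2:2 pp3:1 pp4:1
Op 4: write(P0, v3, 107). refcount(pp4)=1 -> write in place. 5 ppages; refcounts: pp0:2 pp1:2 pp2:2 pp3:1 pp4:1
Op 5: fork(P1) -> P2. 5 ppages; refcounts: pp0:3 pp1:3 pp2:3 pp3:2 pp4:1
Op 6: write(P1, v0, 132). refcount(pp0)=3>1 -> COPY to pp5. 6 ppages; refcounts: pp0:2 pp1:3 pp2:3 pp3:2 pp4:1 pp5:1
Op 7: write(P2, v2, 168). refcount(pp2)=3>1 -> COPY to pp6. 7 ppages; refcounts: pp0:2 pp1:3 pp2:2 pp3:2 pp4:1 pp5:1 pp6:1

Answer: 7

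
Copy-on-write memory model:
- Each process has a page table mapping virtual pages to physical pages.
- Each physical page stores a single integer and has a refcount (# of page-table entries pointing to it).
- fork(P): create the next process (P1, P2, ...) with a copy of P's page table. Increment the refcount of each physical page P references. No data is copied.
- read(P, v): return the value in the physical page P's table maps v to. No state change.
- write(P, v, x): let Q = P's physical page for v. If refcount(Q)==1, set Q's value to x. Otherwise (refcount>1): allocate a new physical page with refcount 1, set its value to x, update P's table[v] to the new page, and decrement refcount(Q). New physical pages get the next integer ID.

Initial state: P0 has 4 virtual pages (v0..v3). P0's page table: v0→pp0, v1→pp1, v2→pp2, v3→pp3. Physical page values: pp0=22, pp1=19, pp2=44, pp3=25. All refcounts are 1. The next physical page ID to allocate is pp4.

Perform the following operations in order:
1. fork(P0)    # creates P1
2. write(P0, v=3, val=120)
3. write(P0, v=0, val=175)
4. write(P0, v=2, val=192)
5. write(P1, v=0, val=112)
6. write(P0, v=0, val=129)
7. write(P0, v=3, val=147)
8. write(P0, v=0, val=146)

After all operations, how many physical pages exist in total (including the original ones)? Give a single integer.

Op 1: fork(P0) -> P1. 4 ppages; refcounts: pp0:2 pp1:2 pp2:2 pp3:2
Op 2: write(P0, v3, 120). refcount(pp3)=2>1 -> COPY to pp4. 5 ppages; refcounts: pp0:2 pp1:2 pp2:2 pp3:1 pp4:1
Op 3: write(P0, v0, 175). refcount(pp0)=2>1 -> COPY to pp5. 6 ppages; refcounts: pp0:1 pp1:2 pp2:2 pp3:1 pp4:1 pp5:1
Op 4: write(P0, v2, 192). refcount(pp2)=2>1 -> COPY to pp6. 7 ppages; refcounts: pp0:1 pp1:2 pp2:1 pp3:1 pp4:1 pp5:1 pp6:1
Op 5: write(P1, v0, 112). refcount(pp0)=1 -> write in place. 7 ppages; refcounts: pp0:1 pp1:2 pp2:1 pp3:1 pp4:1 pp5:1 pp6:1
Op 6: write(P0, v0, 129). refcount(pp5)=1 -> write in place. 7 ppages; refcounts: pp0:1 pp1:2 pp2:1 pp3:1 pp4:1 pp5:1 pp6:1
Op 7: write(P0, v3, 147). refcount(pp4)=1 -> write in place. 7 ppages; refcounts: pp0:1 pp1:2 pp2:1 pp3:1 pp4:1 pp5:1 pp6:1
Op 8: write(P0, v0, 146). refcount(pp5)=1 -> write in place. 7 ppages; refcounts: pp0:1 pp1:2 pp2:1 pp3:1 pp4:1 pp5:1 pp6:1

Answer: 7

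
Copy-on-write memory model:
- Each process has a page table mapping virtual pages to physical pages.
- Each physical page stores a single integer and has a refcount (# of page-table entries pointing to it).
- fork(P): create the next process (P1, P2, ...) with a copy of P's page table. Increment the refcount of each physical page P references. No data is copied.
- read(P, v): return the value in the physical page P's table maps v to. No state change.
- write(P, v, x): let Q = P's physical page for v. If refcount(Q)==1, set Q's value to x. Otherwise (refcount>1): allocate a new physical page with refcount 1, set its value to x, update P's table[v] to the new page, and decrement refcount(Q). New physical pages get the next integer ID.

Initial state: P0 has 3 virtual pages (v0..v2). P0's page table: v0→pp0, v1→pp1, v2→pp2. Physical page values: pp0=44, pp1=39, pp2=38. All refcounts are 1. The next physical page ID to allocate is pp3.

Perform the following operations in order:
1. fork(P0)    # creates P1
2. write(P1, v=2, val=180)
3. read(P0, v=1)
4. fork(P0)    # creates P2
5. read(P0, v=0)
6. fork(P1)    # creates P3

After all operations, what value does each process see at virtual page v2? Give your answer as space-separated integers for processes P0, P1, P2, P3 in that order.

Answer: 38 180 38 180

Derivation:
Op 1: fork(P0) -> P1. 3 ppages; refcounts: pp0:2 pp1:2 pp2:2
Op 2: write(P1, v2, 180). refcount(pp2)=2>1 -> COPY to pp3. 4 ppages; refcounts: pp0:2 pp1:2 pp2:1 pp3:1
Op 3: read(P0, v1) -> 39. No state change.
Op 4: fork(P0) -> P2. 4 ppages; refcounts: pp0:3 pp1:3 pp2:2 pp3:1
Op 5: read(P0, v0) -> 44. No state change.
Op 6: fork(P1) -> P3. 4 ppages; refcounts: pp0:4 pp1:4 pp2:2 pp3:2
P0: v2 -> pp2 = 38
P1: v2 -> pp3 = 180
P2: v2 -> pp2 = 38
P3: v2 -> pp3 = 180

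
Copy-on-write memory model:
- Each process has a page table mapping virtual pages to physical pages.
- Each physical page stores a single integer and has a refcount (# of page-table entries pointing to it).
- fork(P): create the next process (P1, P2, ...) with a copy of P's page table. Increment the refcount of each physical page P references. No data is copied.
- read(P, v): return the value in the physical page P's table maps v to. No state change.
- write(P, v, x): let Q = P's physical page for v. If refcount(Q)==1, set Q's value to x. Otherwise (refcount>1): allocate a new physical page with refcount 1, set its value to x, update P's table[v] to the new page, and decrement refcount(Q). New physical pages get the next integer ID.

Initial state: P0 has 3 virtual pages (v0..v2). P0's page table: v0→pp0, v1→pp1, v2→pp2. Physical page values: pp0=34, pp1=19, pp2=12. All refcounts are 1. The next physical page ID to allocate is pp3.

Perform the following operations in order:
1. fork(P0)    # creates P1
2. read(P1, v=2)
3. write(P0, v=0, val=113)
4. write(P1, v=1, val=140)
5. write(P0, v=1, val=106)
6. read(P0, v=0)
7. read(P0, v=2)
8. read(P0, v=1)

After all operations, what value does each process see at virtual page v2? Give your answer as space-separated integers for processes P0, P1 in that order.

Answer: 12 12

Derivation:
Op 1: fork(P0) -> P1. 3 ppages; refcounts: pp0:2 pp1:2 pp2:2
Op 2: read(P1, v2) -> 12. No state change.
Op 3: write(P0, v0, 113). refcount(pp0)=2>1 -> COPY to pp3. 4 ppages; refcounts: pp0:1 pp1:2 pp2:2 pp3:1
Op 4: write(P1, v1, 140). refcount(pp1)=2>1 -> COPY to pp4. 5 ppages; refcounts: pp0:1 pp1:1 pp2:2 pp3:1 pp4:1
Op 5: write(P0, v1, 106). refcount(pp1)=1 -> write in place. 5 ppages; refcounts: pp0:1 pp1:1 pp2:2 pp3:1 pp4:1
Op 6: read(P0, v0) -> 113. No state change.
Op 7: read(P0, v2) -> 12. No state change.
Op 8: read(P0, v1) -> 106. No state change.
P0: v2 -> pp2 = 12
P1: v2 -> pp2 = 12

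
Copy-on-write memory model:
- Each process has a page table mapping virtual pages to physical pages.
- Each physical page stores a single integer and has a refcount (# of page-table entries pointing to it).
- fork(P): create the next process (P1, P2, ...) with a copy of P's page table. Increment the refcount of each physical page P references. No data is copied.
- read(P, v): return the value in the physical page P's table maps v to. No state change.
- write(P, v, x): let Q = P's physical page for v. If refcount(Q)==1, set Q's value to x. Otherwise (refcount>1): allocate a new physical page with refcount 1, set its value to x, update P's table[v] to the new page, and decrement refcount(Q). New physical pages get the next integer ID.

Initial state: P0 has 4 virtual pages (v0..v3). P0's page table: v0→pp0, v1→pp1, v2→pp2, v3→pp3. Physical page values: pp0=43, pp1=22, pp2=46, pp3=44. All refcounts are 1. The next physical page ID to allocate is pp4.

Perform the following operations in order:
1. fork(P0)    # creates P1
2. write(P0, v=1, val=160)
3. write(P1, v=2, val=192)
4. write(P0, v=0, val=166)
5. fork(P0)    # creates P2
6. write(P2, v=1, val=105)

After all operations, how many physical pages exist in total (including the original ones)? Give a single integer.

Answer: 8

Derivation:
Op 1: fork(P0) -> P1. 4 ppages; refcounts: pp0:2 pp1:2 pp2:2 pp3:2
Op 2: write(P0, v1, 160). refcount(pp1)=2>1 -> COPY to pp4. 5 ppages; refcounts: pp0:2 pp1:1 pp2:2 pp3:2 pp4:1
Op 3: write(P1, v2, 192). refcount(pp2)=2>1 -> COPY to pp5. 6 ppages; refcounts: pp0:2 pp1:1 pp2:1 pp3:2 pp4:1 pp5:1
Op 4: write(P0, v0, 166). refcount(pp0)=2>1 -> COPY to pp6. 7 ppages; refcounts: pp0:1 pp1:1 pp2:1 pp3:2 pp4:1 pp5:1 pp6:1
Op 5: fork(P0) -> P2. 7 ppages; refcounts: pp0:1 pp1:1 pp2:2 pp3:3 pp4:2 pp5:1 pp6:2
Op 6: write(P2, v1, 105). refcount(pp4)=2>1 -> COPY to pp7. 8 ppages; refcounts: pp0:1 pp1:1 pp2:2 pp3:3 pp4:1 pp5:1 pp6:2 pp7:1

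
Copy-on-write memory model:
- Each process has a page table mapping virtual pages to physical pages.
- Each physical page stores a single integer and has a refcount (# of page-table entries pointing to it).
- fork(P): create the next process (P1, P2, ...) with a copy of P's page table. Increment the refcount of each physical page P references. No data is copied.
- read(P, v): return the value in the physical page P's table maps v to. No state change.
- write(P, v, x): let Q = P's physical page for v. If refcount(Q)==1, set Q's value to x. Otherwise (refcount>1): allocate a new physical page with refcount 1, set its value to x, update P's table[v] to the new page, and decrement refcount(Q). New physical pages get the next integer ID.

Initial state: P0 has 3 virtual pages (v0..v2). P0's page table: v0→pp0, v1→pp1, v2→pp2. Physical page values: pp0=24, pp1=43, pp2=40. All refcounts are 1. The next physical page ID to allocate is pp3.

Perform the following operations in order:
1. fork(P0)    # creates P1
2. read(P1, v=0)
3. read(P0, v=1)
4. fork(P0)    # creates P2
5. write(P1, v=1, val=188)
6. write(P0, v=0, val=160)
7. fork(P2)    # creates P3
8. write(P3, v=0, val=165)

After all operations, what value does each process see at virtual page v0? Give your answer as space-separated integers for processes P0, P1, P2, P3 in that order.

Answer: 160 24 24 165

Derivation:
Op 1: fork(P0) -> P1. 3 ppages; refcounts: pp0:2 pp1:2 pp2:2
Op 2: read(P1, v0) -> 24. No state change.
Op 3: read(P0, v1) -> 43. No state change.
Op 4: fork(P0) -> P2. 3 ppages; refcounts: pp0:3 pp1:3 pp2:3
Op 5: write(P1, v1, 188). refcount(pp1)=3>1 -> COPY to pp3. 4 ppages; refcounts: pp0:3 pp1:2 pp2:3 pp3:1
Op 6: write(P0, v0, 160). refcount(pp0)=3>1 -> COPY to pp4. 5 ppages; refcounts: pp0:2 pp1:2 pp2:3 pp3:1 pp4:1
Op 7: fork(P2) -> P3. 5 ppages; refcounts: pp0:3 pp1:3 pp2:4 pp3:1 pp4:1
Op 8: write(P3, v0, 165). refcount(pp0)=3>1 -> COPY to pp5. 6 ppages; refcounts: pp0:2 pp1:3 pp2:4 pp3:1 pp4:1 pp5:1
P0: v0 -> pp4 = 160
P1: v0 -> pp0 = 24
P2: v0 -> pp0 = 24
P3: v0 -> pp5 = 165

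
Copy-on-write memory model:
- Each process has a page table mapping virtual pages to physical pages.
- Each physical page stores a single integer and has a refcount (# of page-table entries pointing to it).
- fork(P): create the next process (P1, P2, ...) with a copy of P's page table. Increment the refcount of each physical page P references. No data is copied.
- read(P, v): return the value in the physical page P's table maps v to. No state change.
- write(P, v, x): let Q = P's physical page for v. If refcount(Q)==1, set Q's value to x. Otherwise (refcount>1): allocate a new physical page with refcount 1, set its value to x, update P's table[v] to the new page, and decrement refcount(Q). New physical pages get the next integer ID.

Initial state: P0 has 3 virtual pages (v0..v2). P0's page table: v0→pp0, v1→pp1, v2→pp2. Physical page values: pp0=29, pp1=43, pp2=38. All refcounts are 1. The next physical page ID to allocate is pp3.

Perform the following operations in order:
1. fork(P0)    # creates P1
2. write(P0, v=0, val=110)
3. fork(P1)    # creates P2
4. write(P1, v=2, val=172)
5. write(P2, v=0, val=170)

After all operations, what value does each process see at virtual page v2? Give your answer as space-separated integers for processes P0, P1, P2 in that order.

Answer: 38 172 38

Derivation:
Op 1: fork(P0) -> P1. 3 ppages; refcounts: pp0:2 pp1:2 pp2:2
Op 2: write(P0, v0, 110). refcount(pp0)=2>1 -> COPY to pp3. 4 ppages; refcounts: pp0:1 pp1:2 pp2:2 pp3:1
Op 3: fork(P1) -> P2. 4 ppages; refcounts: pp0:2 pp1:3 pp2:3 pp3:1
Op 4: write(P1, v2, 172). refcount(pp2)=3>1 -> COPY to pp4. 5 ppages; refcounts: pp0:2 pp1:3 pp2:2 pp3:1 pp4:1
Op 5: write(P2, v0, 170). refcount(pp0)=2>1 -> COPY to pp5. 6 ppages; refcounts: pp0:1 pp1:3 pp2:2 pp3:1 pp4:1 pp5:1
P0: v2 -> pp2 = 38
P1: v2 -> pp4 = 172
P2: v2 -> pp2 = 38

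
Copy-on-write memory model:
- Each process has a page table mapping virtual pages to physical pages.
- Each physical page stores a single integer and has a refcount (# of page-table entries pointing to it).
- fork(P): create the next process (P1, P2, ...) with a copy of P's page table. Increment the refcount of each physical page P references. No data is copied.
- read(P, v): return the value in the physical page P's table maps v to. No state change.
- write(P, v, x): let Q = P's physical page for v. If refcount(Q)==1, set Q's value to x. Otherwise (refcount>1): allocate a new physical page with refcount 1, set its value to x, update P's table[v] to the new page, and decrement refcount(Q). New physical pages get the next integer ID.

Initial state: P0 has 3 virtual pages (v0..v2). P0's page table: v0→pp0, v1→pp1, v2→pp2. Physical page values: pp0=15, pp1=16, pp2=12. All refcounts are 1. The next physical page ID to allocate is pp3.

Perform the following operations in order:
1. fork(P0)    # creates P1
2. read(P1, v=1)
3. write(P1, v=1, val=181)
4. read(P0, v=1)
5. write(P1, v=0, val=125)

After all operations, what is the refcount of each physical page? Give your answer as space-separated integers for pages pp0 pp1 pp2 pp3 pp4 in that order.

Op 1: fork(P0) -> P1. 3 ppages; refcounts: pp0:2 pp1:2 pp2:2
Op 2: read(P1, v1) -> 16. No state change.
Op 3: write(P1, v1, 181). refcount(pp1)=2>1 -> COPY to pp3. 4 ppages; refcounts: pp0:2 pp1:1 pp2:2 pp3:1
Op 4: read(P0, v1) -> 16. No state change.
Op 5: write(P1, v0, 125). refcount(pp0)=2>1 -> COPY to pp4. 5 ppages; refcounts: pp0:1 pp1:1 pp2:2 pp3:1 pp4:1

Answer: 1 1 2 1 1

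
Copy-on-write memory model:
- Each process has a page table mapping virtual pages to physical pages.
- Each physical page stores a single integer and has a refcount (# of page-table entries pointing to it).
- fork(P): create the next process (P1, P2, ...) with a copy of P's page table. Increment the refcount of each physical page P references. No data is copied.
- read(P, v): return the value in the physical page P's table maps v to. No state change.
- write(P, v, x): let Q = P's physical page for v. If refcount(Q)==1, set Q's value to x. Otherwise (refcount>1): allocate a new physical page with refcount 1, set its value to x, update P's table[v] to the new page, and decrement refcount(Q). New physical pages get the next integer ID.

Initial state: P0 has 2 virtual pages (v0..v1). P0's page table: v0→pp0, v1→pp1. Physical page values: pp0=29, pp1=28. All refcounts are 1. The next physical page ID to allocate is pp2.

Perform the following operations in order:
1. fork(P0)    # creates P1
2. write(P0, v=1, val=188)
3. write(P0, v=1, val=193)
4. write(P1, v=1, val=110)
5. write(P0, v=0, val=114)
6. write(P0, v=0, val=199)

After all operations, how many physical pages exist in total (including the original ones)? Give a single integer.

Answer: 4

Derivation:
Op 1: fork(P0) -> P1. 2 ppages; refcounts: pp0:2 pp1:2
Op 2: write(P0, v1, 188). refcount(pp1)=2>1 -> COPY to pp2. 3 ppages; refcounts: pp0:2 pp1:1 pp2:1
Op 3: write(P0, v1, 193). refcount(pp2)=1 -> write in place. 3 ppages; refcounts: pp0:2 pp1:1 pp2:1
Op 4: write(P1, v1, 110). refcount(pp1)=1 -> write in place. 3 ppages; refcounts: pp0:2 pp1:1 pp2:1
Op 5: write(P0, v0, 114). refcount(pp0)=2>1 -> COPY to pp3. 4 ppages; refcounts: pp0:1 pp1:1 pp2:1 pp3:1
Op 6: write(P0, v0, 199). refcount(pp3)=1 -> write in place. 4 ppages; refcounts: pp0:1 pp1:1 pp2:1 pp3:1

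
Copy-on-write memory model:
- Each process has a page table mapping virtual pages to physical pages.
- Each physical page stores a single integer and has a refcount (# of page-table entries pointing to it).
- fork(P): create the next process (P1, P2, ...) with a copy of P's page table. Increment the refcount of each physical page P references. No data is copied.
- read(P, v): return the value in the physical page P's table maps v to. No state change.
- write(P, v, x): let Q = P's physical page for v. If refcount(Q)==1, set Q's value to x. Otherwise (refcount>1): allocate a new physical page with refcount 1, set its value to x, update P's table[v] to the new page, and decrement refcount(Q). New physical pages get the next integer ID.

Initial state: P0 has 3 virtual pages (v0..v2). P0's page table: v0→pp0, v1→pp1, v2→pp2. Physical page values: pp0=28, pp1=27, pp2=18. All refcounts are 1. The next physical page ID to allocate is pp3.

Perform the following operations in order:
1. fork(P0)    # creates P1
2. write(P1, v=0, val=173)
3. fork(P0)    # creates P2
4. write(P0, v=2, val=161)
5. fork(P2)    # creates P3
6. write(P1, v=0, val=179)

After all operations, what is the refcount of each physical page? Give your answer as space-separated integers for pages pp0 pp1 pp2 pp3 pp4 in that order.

Answer: 3 4 3 1 1

Derivation:
Op 1: fork(P0) -> P1. 3 ppages; refcounts: pp0:2 pp1:2 pp2:2
Op 2: write(P1, v0, 173). refcount(pp0)=2>1 -> COPY to pp3. 4 ppages; refcounts: pp0:1 pp1:2 pp2:2 pp3:1
Op 3: fork(P0) -> P2. 4 ppages; refcounts: pp0:2 pp1:3 pp2:3 pp3:1
Op 4: write(P0, v2, 161). refcount(pp2)=3>1 -> COPY to pp4. 5 ppages; refcounts: pp0:2 pp1:3 pp2:2 pp3:1 pp4:1
Op 5: fork(P2) -> P3. 5 ppages; refcounts: pp0:3 pp1:4 pp2:3 pp3:1 pp4:1
Op 6: write(P1, v0, 179). refcount(pp3)=1 -> write in place. 5 ppages; refcounts: pp0:3 pp1:4 pp2:3 pp3:1 pp4:1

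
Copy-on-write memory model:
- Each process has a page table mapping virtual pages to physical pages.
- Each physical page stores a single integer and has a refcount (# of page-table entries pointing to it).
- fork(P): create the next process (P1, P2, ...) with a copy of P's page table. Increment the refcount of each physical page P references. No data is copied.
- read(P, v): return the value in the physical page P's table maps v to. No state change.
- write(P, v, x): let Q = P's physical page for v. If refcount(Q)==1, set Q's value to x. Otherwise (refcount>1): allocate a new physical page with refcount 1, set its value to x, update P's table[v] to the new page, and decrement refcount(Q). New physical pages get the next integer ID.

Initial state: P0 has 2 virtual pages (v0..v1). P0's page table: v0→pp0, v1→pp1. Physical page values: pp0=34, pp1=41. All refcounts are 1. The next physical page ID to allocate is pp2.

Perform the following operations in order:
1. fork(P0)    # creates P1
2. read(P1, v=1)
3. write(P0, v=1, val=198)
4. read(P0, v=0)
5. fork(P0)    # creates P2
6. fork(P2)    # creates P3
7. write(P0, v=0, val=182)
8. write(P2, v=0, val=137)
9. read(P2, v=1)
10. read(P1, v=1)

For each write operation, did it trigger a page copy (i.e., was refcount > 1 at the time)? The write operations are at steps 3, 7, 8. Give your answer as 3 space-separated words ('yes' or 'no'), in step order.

Op 1: fork(P0) -> P1. 2 ppages; refcounts: pp0:2 pp1:2
Op 2: read(P1, v1) -> 41. No state change.
Op 3: write(P0, v1, 198). refcount(pp1)=2>1 -> COPY to pp2. 3 ppages; refcounts: pp0:2 pp1:1 pp2:1
Op 4: read(P0, v0) -> 34. No state change.
Op 5: fork(P0) -> P2. 3 ppages; refcounts: pp0:3 pp1:1 pp2:2
Op 6: fork(P2) -> P3. 3 ppages; refcounts: pp0:4 pp1:1 pp2:3
Op 7: write(P0, v0, 182). refcount(pp0)=4>1 -> COPY to pp3. 4 ppages; refcounts: pp0:3 pp1:1 pp2:3 pp3:1
Op 8: write(P2, v0, 137). refcount(pp0)=3>1 -> COPY to pp4. 5 ppages; refcounts: pp0:2 pp1:1 pp2:3 pp3:1 pp4:1
Op 9: read(P2, v1) -> 198. No state change.
Op 10: read(P1, v1) -> 41. No state change.

yes yes yes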